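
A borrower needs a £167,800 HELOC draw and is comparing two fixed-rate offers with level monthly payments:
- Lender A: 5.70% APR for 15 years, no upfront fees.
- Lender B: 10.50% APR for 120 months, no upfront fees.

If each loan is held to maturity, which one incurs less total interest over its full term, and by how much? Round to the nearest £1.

Lender A by £21,696

Lender A: monthly rate = 5.7%/12 = 0.0047500; payment = 167,800 × 0.0047500 / (1 − (1+0.0047500)^−180) = £1,388.94.
Total interest on Lender A = 180 × £1,388.94 − £167,800 = £82,209.20.
Lender B: at 10.50% the monthly rate is 0.0087500, so the payment is 167,800 × 0.0087500 / (1 − 1.0087500^−120) = £2,264.21.
Total interest on Lender B = 120 × £2,264.21 − £167,800 = £103,905.20.
Lender A is lower by £21,696.00.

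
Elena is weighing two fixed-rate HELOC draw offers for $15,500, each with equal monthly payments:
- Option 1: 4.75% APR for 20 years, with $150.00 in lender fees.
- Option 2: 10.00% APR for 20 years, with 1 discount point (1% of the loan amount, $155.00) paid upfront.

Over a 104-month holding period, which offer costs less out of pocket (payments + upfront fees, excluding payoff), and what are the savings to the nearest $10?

Option 1: at 4.75% the monthly rate is 0.0039583, so the payment is 15,500 × 0.0039583 / (1 − 1.0039583^−240) = $100.16.
Option 2: at 10.00% the monthly rate is 0.0083333, so the payment is 15,500 × 0.0083333 / (1 − 1.0083333^−240) = $149.58.
Over 104 months: Option 1 costs 104 × $100.16 + $150.00 = $10,566.64; Option 2 costs 104 × $149.58 + $155.00 = $15,711.32.
Option 1 is cheaper by $15,711.32 − $10,566.64 = $5,144.68.

Option 1 by $5,140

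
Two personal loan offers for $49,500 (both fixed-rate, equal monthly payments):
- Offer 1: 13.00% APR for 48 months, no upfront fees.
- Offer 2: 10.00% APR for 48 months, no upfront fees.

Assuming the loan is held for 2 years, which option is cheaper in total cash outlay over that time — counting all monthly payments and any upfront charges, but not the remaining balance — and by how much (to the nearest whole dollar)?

Offer 1: monthly rate = 13%/12 = 0.0108333; payment = 49,500 × 0.0108333 / (1 − (1+0.0108333)^−48) = $1,327.96.
Offer 2: at 10.00% the monthly rate is 0.0083333, so the payment is 49,500 × 0.0083333 / (1 − 1.0083333^−48) = $1,255.45.
Over 24 months: Offer 1 costs 24 × $1,327.96 = $31,871.04; Offer 2 costs 24 × $1,255.45 = $30,130.80.
Offer 2 is cheaper by $31,871.04 − $30,130.80 = $1,740.24.

Offer 2 by $1,740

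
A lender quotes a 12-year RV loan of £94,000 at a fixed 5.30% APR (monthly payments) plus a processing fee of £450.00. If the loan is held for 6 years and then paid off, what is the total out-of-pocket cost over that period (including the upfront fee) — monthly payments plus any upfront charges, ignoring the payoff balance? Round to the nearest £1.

At 5.30% the monthly rate is 0.0044167, so the payment is 94,000 × 0.0044167 / (1 − 1.0044167^−144) = £883.61.
Total outlay = 72 × £883.61 + £450.00 = £64,069.92.

£64,070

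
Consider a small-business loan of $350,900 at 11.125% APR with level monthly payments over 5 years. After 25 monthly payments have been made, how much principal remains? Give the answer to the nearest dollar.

With monthly rate i = 11.125%/12 = 0.0092708, the balance after k of n payments is P · [(1+i)^n − (1+i)^k] / [(1+i)^n − 1].
(1+0.0092708)^60 = 1.73965597 and (1+0.0092708)^25 = 1.25948521, so the balance is 350,900 × (1.73965597 − 1.25948521) / (1.73965597 − 1) = $227,797.69.

$227,798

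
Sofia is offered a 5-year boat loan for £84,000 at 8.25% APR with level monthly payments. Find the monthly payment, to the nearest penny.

£1,713.29

At 8.25% the monthly rate is 0.0068750, so the payment is 84,000 × 0.0068750 / (1 − 1.0068750^−60) = £1,713.29.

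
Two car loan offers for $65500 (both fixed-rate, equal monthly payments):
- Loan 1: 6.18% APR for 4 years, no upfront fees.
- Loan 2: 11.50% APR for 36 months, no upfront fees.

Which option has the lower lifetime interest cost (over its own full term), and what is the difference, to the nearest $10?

Loan 1: monthly rate = 6.18%/12 = 0.0051500; payment = 65,500 × 0.0051500 / (1 − (1+0.0051500)^−48) = $1,543.68.
Total interest on Loan 1 = 48 × $1,543.68 − $65,500 = $8,596.64.
Loan 2: at 11.50% the monthly rate is 0.0095833, so the payment is 65,500 × 0.0095833 / (1 − 1.0095833^−36) = $2,159.93.
Total interest on Loan 2 = 36 × $2,159.93 − $65,500 = $12,257.48.
Loan 1 is lower by $3,660.84.

Loan 1 by $3,660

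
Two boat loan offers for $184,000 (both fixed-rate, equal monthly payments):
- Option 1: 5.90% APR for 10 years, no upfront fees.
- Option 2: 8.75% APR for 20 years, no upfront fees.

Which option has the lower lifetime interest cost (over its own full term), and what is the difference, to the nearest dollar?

Option 1 by $146,221

Option 1: at 5.90% the monthly rate is 0.0049167, so the payment is 184,000 × 0.0049167 / (1 − 1.0049167^−120) = $2,033.55.
Total interest on Option 1 = 120 × $2,033.55 − $184,000 = $60,026.00.
Option 2: monthly rate = 8.75%/12 = 0.0072917; payment = 184,000 × 0.0072917 / (1 − (1+0.0072917)^−240) = $1,626.03.
Total interest on Option 2 = 240 × $1,626.03 − $184,000 = $206,247.20.
Option 1 is lower by $146,221.20.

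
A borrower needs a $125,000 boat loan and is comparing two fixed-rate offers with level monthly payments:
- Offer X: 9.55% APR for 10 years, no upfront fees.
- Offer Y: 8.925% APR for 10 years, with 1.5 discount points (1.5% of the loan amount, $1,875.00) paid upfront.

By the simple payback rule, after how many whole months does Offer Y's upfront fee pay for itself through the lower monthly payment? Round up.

Offer X: monthly rate = 9.55%/12 = 0.0079583; payment = 125,000 × 0.0079583 / (1 − (1+0.0079583)^−120) = $1,620.89.
Offer Y: at 8.925% the monthly rate is 0.0074375, so the payment is 125,000 × 0.0074375 / (1 − 1.0074375^−120) = $1,578.38.
Monthly savings = $1,620.89 − $1,578.38 = $42.51.
Break-even = $1,875.00 / $42.51 = 44.11 → 45 months.

45 months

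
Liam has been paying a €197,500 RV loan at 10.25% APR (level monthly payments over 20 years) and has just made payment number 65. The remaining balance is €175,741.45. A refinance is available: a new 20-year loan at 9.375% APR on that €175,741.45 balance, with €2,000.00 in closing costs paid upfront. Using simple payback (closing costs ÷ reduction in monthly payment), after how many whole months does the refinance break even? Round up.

7 months

Current payment = 197,500 × 10.25%/12 / (1 − (1+0.0085417)^−240) = €1,938.75.
Refinanced payment = 175,741.45 × 0.0078125 / (1 − (1+0.0078125)^−240) = €1,623.82.
Monthly savings = €1,938.75 − €1,623.82 = €314.93.
Break-even = €2,000.00 / €314.93 = 6.35 → 7 months.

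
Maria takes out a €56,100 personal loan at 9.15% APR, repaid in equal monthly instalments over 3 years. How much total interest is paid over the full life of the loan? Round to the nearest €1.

€8,264

Monthly rate = 9.15%/12 = 0.0076250; payment = 56,100 × 0.0076250 / (1 − (1+0.0076250)^−36) = €1,787.88.
Total paid = 36 × €1,787.88 = €64,363.68; interest = €64,363.68 − €56,100 = €8,263.68.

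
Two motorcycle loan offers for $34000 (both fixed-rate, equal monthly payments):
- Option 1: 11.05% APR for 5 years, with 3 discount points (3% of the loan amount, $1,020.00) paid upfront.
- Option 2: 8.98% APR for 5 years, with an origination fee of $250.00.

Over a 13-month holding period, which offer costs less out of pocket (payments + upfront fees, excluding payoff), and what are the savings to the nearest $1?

Option 1: monthly rate = 11.05%/12 = 0.0092083; payment = 34,000 × 0.0092083 / (1 − (1+0.0092083)^−60) = $740.09.
Option 2: monthly rate = 8.98%/12 = 0.0074833; payment = 34,000 × 0.0074833 / (1 − (1+0.0074833)^−60) = $705.45.
Over 13 months: Option 1 costs 13 × $740.09 + $1,020.00 = $10,641.17; Option 2 costs 13 × $705.45 + $250.00 = $9,420.85.
Option 2 is cheaper by $10,641.17 − $9,420.85 = $1,220.32.

Option 2 by $1,220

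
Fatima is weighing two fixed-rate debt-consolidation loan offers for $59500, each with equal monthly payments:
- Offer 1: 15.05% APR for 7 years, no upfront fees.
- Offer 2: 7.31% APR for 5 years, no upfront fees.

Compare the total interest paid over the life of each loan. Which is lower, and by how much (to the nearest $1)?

Offer 1: at 15.05% the monthly rate is 0.0125417, so the payment is 59,500 × 0.0125417 / (1 − 1.0125417^−84) = $1,149.83.
Total interest on Offer 1 = 84 × $1,149.83 − $59,500 = $37,085.72.
Offer 2: at 7.31% the monthly rate is 0.0060917, so the payment is 59,500 × 0.0060917 / (1 − 1.0060917^−60) = $1,186.89.
Total interest on Offer 2 = 60 × $1,186.89 − $59,500 = $11,713.40.
Offer 2 is lower by $25,372.32.

Offer 2 by $25,372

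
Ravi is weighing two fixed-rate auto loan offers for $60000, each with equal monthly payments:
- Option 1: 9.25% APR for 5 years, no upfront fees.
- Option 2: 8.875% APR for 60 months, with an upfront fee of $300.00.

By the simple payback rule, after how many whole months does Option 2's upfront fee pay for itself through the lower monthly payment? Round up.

28 months

Option 1: monthly rate = 9.25%/12 = 0.0077083; payment = 60,000 × 0.0077083 / (1 − (1+0.0077083)^−60) = $1,252.79.
Option 2: monthly rate = 8.875%/12 = 0.0073958; payment = 60,000 × 0.0073958 / (1 − (1+0.0073958)^−60) = $1,241.86.
Monthly savings = $1,252.79 − $1,241.86 = $10.93.
Break-even = $300.00 / $10.93 = 27.45 → 28 months.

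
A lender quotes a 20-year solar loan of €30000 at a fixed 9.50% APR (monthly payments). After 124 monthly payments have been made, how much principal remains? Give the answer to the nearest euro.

With monthly rate i = 9.5%/12 = 0.0079167, the balance after k of n payments is P · [(1+i)^n − (1+i)^k] / [(1+i)^n − 1].
(1+0.0079167)^240 = 6.63606141 and (1+0.0079167)^124 = 2.65860431, so the balance is 30,000 × (6.63606141 − 2.65860431) / (6.63606141 − 1) = €21,171.47.

€21,171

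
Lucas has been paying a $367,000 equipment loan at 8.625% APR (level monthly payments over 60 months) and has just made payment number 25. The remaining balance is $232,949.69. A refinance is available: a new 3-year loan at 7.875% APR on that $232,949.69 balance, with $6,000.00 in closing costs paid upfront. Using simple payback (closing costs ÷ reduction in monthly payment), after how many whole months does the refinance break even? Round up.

23 months

Current payment = 367,000 × 8.625%/12 / (1 − (1+0.0071875)^−60) = $7,551.70.
Refinanced payment = 232,949.69 × 0.0065625 / (1 − (1+0.0065625)^−36) = $7,286.37.
Monthly savings = $7,551.70 − $7,286.37 = $265.33.
Break-even = $6,000.00 / $265.33 = 22.61 → 23 months.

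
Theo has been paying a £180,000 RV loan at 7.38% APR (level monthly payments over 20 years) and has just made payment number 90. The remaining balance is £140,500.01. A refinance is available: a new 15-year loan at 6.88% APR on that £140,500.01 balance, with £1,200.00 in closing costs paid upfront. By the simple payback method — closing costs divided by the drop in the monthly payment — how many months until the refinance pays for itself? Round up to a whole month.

7 months

Current payment = 180,000 × 7.38%/12 / (1 − (1+0.0061500)^−240) = £1,436.89.
Refinanced payment = 140,500.01 × 0.0057333 / (1 − (1+0.0057333)^−180) = £1,253.45.
Monthly savings = £1,436.89 − £1,253.45 = £183.44.
Break-even = £1,200.00 / £183.44 = 6.54 → 7 months.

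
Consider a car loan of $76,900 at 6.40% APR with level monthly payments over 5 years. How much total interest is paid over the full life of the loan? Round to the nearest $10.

$13,160

Monthly rate = 6.4%/12 = 0.0053333; payment = 76,900 × 0.0053333 / (1 − (1+0.0053333)^−60) = $1,501.04.
Total paid = 60 × $1,501.04 = $90,062.40; interest = $90,062.40 − $76,900 = $13,162.40.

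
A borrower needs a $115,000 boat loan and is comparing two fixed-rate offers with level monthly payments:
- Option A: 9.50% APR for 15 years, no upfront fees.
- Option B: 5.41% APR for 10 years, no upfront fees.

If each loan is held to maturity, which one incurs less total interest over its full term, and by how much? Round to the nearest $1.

Option A: at 9.50% the monthly rate is 0.0079167, so the payment is 115,000 × 0.0079167 / (1 − 1.0079167^−180) = $1,200.86.
Total interest on Option A = 180 × $1,200.86 − $115,000 = $101,154.80.
Option B: at 5.41% the monthly rate is 0.0045083, so the payment is 115,000 × 0.0045083 / (1 − 1.0045083^−120) = $1,242.93.
Total interest on Option B = 120 × $1,242.93 − $115,000 = $34,151.60.
Option B is lower by $67,003.20.

Option B by $67,003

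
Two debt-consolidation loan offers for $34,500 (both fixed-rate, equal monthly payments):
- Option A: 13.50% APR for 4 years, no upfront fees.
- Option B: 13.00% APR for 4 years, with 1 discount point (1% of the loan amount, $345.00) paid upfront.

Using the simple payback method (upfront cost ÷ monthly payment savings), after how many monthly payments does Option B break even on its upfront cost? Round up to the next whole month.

41 months

Option A: at 13.50% the monthly rate is 0.0112500, so the payment is 34,500 × 0.0112500 / (1 − 1.0112500^−48) = $934.13.
Option B: at 13.00% the monthly rate is 0.0108333, so the payment is 34,500 × 0.0108333 / (1 − 1.0108333^−48) = $925.55.
Monthly savings = $934.13 − $925.55 = $8.58.
Break-even = $345.00 / $8.58 = 40.21 → 41 months.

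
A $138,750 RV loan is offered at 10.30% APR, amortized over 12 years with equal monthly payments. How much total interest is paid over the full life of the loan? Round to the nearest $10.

$103,500

Monthly rate = 10.3%/12 = 0.0085833; payment = 138,750 × 0.0085833 / (1 − (1+0.0085833)^−144) = $1,682.31.
Total paid = 144 × $1,682.31 = $242,252.64; interest = $242,252.64 − $138,750 = $103,502.64.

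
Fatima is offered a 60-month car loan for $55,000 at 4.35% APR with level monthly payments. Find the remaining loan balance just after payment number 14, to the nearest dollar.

$43,213

With monthly rate i = 4.35%/12 = 0.0036250, the balance after k of n payments is P · [(1+i)^n − (1+i)^k] / [(1+i)^n − 1].
(1+0.0036250)^60 = 1.24247671 and (1+0.0036250)^14 = 1.05196331, so the balance is 55,000 × (1.24247671 − 1.05196331) / (1.24247671 − 1) = $43,213.37.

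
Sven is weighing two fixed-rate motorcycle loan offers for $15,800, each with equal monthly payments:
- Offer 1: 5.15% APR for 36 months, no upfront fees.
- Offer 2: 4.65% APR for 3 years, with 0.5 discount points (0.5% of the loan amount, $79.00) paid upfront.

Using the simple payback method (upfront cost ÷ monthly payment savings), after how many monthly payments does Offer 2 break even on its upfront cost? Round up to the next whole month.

Offer 1: at 5.15% the monthly rate is 0.0042917, so the payment is 15,800 × 0.0042917 / (1 − 1.0042917^−36) = $474.60.
Offer 2: at 4.65% the monthly rate is 0.0038750, so the payment is 15,800 × 0.0038750 / (1 − 1.0038750^−36) = $471.06.
Monthly savings = $474.60 − $471.06 = $3.54.
Break-even = $79.00 / $3.54 = 22.32 → 23 months.

23 months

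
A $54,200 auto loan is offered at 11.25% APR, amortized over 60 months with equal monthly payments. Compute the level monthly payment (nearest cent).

At 11.25% the monthly rate is 0.0093750, so the payment is 54,200 × 0.0093750 / (1 − 1.0093750^−60) = $1,185.21.

$1,185.21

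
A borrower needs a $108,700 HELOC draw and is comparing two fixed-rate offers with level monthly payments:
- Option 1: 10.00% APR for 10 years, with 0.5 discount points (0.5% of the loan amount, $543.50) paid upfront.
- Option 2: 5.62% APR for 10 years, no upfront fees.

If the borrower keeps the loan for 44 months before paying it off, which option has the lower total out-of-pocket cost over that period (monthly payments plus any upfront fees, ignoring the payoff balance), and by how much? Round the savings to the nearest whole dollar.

Option 2 by $11,558

Option 1: monthly rate = 10%/12 = 0.0083333; payment = 108,700 × 0.0083333 / (1 − (1+0.0083333)^−120) = $1,436.48.
Option 2: monthly rate = 5.62%/12 = 0.0046833; payment = 108,700 × 0.0046833 / (1 − (1+0.0046833)^−120) = $1,186.15.
Over 44 months: Option 1 costs 44 × $1,436.48 + $543.50 = $63,748.62; Option 2 costs 44 × $1,186.15 = $52,190.60.
Option 2 is cheaper by $63,748.62 − $52,190.60 = $11,558.02.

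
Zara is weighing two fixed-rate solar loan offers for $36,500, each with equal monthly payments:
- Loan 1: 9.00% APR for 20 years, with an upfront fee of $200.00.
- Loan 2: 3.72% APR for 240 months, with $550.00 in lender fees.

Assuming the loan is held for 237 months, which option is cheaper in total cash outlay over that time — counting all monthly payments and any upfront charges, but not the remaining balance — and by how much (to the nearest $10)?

Loan 1: monthly rate = 9%/12 = 0.0075000; payment = 36,500 × 0.0075000 / (1 − (1+0.0075000)^−240) = $328.40.
Loan 2: monthly rate = 3.72%/12 = 0.0031000; payment = 36,500 × 0.0031000 / (1 − (1+0.0031000)^−240) = $215.83.
Over 237 months: Loan 1 costs 237 × $328.40 + $200.00 = $78,030.80; Loan 2 costs 237 × $215.83 + $550.00 = $51,701.71.
Loan 2 is cheaper by $78,030.80 − $51,701.71 = $26,329.09.

Loan 2 by $26,330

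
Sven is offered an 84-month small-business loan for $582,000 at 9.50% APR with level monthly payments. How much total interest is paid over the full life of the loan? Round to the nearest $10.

Monthly rate = 9.5%/12 = 0.0079167; payment = 582,000 × 0.0079167 / (1 − (1+0.0079167)^−84) = $9,512.20.
Total paid = 84 × $9,512.20 = $799,024.80; interest = $799,024.80 − $582,000 = $217,024.80.

$217,020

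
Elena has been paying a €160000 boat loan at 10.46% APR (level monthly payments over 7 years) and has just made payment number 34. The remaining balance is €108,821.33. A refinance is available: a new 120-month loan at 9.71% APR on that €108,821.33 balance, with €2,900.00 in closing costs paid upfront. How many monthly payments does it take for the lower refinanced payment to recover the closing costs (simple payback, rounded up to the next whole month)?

3 months

Current payment = 160,000 × 10.46%/12 / (1 − (1+0.0087167)^−84) = €2,694.37.
Refinanced payment = 108,821.33 × 0.0080917 / (1 − (1+0.0080917)^−120) = €1,420.66.
Monthly savings = €2,694.37 − €1,420.66 = €1,273.71.
Break-even = €2,900.00 / €1,273.71 = 2.28 → 3 months.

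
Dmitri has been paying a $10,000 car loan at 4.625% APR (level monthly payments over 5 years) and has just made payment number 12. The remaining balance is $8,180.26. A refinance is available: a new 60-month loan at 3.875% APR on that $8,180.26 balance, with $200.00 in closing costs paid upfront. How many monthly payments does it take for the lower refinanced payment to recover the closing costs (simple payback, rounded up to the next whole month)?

Current payment = 10,000 × 4.625%/12 / (1 − (1+0.0038542)^−60) = $187.00.
Refinanced payment = 8,180.26 × 0.0032292 / (1 − (1+0.0032292)^−60) = $150.19.
Monthly savings = $187.00 − $150.19 = $36.81.
Break-even = $200.00 / $36.81 = 5.43 → 6 months.

6 months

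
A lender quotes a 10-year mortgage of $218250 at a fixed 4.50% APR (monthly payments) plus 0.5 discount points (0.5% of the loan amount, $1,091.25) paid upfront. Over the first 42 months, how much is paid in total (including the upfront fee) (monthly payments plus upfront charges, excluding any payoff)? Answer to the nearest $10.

$96,090

Monthly rate = 4.5%/12 = 0.0037500; payment = 218,250 × 0.0037500 / (1 − (1+0.0037500)^−120) = $2,261.91.
Total outlay = 42 × $2,261.91 + $1,091.25 = $96,091.47.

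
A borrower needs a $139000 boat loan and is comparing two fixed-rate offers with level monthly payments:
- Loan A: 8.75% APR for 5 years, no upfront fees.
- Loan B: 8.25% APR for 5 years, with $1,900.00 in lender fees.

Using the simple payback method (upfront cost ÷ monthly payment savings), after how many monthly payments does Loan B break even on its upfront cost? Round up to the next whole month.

57 months

Loan A: at 8.75% the monthly rate is 0.0072917, so the payment is 139,000 × 0.0072917 / (1 − 1.0072917^−60) = $2,868.58.
Loan B: at 8.25% the monthly rate is 0.0068750, so the payment is 139,000 × 0.0068750 / (1 − 1.0068750^−60) = $2,835.08.
Monthly savings = $2,868.58 − $2,835.08 = $33.50.
Break-even = $1,900.00 / $33.50 = 56.72 → 57 months.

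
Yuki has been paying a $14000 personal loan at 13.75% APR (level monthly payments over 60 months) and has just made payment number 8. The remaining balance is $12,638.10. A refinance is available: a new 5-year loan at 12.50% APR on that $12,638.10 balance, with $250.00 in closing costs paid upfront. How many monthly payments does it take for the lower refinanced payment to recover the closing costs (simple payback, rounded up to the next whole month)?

Current payment = 14,000 × 13.75%/12 / (1 − (1+0.0114583)^−60) = $323.94.
Refinanced payment = 12,638.10 × 0.0104167 / (1 − (1+0.0104167)^−60) = $284.33.
Monthly savings = $323.94 − $284.33 = $39.61.
Break-even = $250.00 / $39.61 = 6.31 → 7 months.

7 months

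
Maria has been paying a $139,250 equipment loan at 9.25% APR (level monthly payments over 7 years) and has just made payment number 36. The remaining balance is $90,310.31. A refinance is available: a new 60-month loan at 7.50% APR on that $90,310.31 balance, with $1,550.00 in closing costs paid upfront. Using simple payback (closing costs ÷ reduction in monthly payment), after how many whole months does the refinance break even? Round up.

Current payment = 139,250 × 9.25%/12 / (1 − (1+0.0077083)^−84) = $2,258.11.
Refinanced payment = 90,310.31 × 0.0062500 / (1 − (1+0.0062500)^−60) = $1,809.63.
Monthly savings = $2,258.11 − $1,809.63 = $448.48.
Break-even = $1,550.00 / $448.48 = 3.46 → 4 months.

4 months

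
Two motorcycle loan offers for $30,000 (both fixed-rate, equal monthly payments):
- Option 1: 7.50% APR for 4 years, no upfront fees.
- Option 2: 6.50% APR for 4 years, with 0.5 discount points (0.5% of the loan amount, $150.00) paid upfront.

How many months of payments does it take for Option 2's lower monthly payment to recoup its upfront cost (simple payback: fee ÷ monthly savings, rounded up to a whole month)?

Option 1: monthly rate = 7.5%/12 = 0.0062500; payment = 30,000 × 0.0062500 / (1 − (1+0.0062500)^−48) = $725.37.
Option 2: monthly rate = 6.5%/12 = 0.0054167; payment = 30,000 × 0.0054167 / (1 − (1+0.0054167)^−48) = $711.45.
Monthly savings = $725.37 − $711.45 = $13.92.
Break-even = $150.00 / $13.92 = 10.78 → 11 months.

11 months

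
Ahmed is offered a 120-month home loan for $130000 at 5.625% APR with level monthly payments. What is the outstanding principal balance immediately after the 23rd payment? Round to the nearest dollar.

$110,388

With monthly rate i = 5.625%/12 = 0.0046875, the balance after k of n payments is P · [(1+i)^n − (1+i)^k] / [(1+i)^n − 1].
(1+0.0046875)^120 = 1.75274958 and (1+0.0046875)^23 = 1.11355834, so the balance is 130,000 × (1.75274958 − 1.11355834) / (1.75274958 − 1) = $110,388.45.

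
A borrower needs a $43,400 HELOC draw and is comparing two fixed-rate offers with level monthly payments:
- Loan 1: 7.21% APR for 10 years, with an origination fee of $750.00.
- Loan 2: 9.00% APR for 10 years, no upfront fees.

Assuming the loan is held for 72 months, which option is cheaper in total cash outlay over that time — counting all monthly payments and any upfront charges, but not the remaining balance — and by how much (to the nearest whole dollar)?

Loan 1 by $2,213

Loan 1: at 7.21% the monthly rate is 0.0060083, so the payment is 43,400 × 0.0060083 / (1 − 1.0060083^−120) = $508.62.
Loan 2: monthly rate = 9%/12 = 0.0075000; payment = 43,400 × 0.0075000 / (1 − (1+0.0075000)^−120) = $549.77.
Over 72 months: Loan 1 costs 72 × $508.62 + $750.00 = $37,370.64; Loan 2 costs 72 × $549.77 = $39,583.44.
Loan 1 is cheaper by $39,583.44 − $37,370.64 = $2,212.80.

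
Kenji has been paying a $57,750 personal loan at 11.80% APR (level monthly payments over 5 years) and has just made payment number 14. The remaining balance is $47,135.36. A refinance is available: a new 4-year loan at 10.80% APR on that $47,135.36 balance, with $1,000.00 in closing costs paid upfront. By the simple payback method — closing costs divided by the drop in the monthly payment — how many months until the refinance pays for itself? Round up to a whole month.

16 months

Current payment = 57,750 × 11.8%/12 / (1 − (1+0.0098333)^−60) = $1,278.79.
Refinanced payment = 47,135.36 × 0.0090000 / (1 − (1+0.0090000)^−48) = $1,213.67.
Monthly savings = $1,278.79 − $1,213.67 = $65.12.
Break-even = $1,000.00 / $65.12 = 15.36 → 16 months.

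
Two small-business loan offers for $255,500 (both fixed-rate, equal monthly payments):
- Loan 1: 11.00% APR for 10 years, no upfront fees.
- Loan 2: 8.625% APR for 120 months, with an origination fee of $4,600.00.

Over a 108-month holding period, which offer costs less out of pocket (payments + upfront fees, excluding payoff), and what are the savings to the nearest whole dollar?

Loan 2 by $31,534

Loan 1: monthly rate = 11%/12 = 0.0091667; payment = 255,500 × 0.0091667 / (1 − (1+0.0091667)^−120) = $3,519.51.
Loan 2: at 8.625% the monthly rate is 0.0071875, so the payment is 255,500 × 0.0071875 / (1 − 1.0071875^−120) = $3,184.94.
Over 108 months: Loan 1 costs 108 × $3,519.51 = $380,107.08; Loan 2 costs 108 × $3,184.94 + $4,600.00 = $348,573.52.
Loan 2 is cheaper by $380,107.08 − $348,573.52 = $31,533.56.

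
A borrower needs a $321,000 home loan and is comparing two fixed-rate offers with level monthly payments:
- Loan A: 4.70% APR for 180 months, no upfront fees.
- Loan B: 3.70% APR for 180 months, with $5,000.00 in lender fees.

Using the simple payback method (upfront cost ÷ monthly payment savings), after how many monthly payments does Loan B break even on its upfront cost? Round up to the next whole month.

31 months

Loan A: at 4.70% the monthly rate is 0.0039167, so the payment is 321,000 × 0.0039167 / (1 − 1.0039167^−180) = $2,488.57.
Loan B: at 3.70% the monthly rate is 0.0030833, so the payment is 321,000 × 0.0030833 / (1 − 1.0030833^−180) = $2,326.43.
Monthly savings = $2,488.57 − $2,326.43 = $162.14.
Break-even = $5,000.00 / $162.14 = 30.84 → 31 months.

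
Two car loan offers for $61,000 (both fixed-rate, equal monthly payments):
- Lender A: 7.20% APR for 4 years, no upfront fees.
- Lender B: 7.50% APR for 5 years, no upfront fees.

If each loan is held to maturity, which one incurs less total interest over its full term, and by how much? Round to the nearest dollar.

Lender A: monthly rate = 7.2%/12 = 0.0060000; payment = 61,000 × 0.0060000 / (1 − (1+0.0060000)^−48) = $1,466.39.
Total interest on Lender A = 48 × $1,466.39 − $61,000 = $9,386.72.
Lender B: monthly rate = 7.5%/12 = 0.0062500; payment = 61,000 × 0.0062500 / (1 − (1+0.0062500)^−60) = $1,222.31.
Total interest on Lender B = 60 × $1,222.31 − $61,000 = $12,338.60.
Lender A is lower by $2,951.88.

Lender A by $2,952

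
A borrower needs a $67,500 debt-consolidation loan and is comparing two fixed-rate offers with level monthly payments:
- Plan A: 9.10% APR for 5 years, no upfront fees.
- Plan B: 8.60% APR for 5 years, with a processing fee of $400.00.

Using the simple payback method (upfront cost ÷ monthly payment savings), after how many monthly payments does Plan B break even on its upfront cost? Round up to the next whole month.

25 months

Plan A: monthly rate = 9.1%/12 = 0.0075833; payment = 67,500 × 0.0075833 / (1 − (1+0.0075833)^−60) = $1,404.47.
Plan B: monthly rate = 8.6%/12 = 0.0071667; payment = 67,500 × 0.0071667 / (1 − (1+0.0071667)^−60) = $1,388.12.
Monthly savings = $1,404.47 − $1,388.12 = $16.35.
Break-even = $400.00 / $16.35 = 24.46 → 25 months.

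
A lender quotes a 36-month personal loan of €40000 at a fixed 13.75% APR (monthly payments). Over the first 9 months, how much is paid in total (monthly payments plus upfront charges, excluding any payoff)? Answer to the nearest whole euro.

€12,260

At 13.75% the monthly rate is 0.0114583, so the payment is 40,000 × 0.0114583 / (1 − 1.0114583^−36) = €1,362.25.
Total outlay = 9 × €1,362.25 = €12,260.25.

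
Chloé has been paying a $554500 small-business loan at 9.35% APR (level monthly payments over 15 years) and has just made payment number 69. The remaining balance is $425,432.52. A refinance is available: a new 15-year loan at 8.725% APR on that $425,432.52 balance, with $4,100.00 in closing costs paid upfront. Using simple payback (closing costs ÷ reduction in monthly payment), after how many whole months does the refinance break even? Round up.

3 months

Current payment = 554,500 × 9.35%/12 / (1 − (1+0.0077917)^−180) = $5,740.14.
Refinanced payment = 425,432.52 × 0.0072708 / (1 − (1+0.0072708)^−180) = $4,245.70.
Monthly savings = $5,740.14 − $4,245.70 = $1,494.44.
Break-even = $4,100.00 / $1,494.44 = 2.74 → 3 months.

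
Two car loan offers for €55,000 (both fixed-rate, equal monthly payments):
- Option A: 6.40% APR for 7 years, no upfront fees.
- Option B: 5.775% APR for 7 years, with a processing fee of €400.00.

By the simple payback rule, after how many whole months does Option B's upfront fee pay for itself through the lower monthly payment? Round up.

Option A: at 6.40% the monthly rate is 0.0053333, so the payment is 55,000 × 0.0053333 / (1 − 1.0053333^−84) = €814.06.
Option B: at 5.775% the monthly rate is 0.0048125, so the payment is 55,000 × 0.0048125 / (1 − 1.0048125^−84) = €797.55.
Monthly savings = €814.06 − €797.55 = €16.51.
Break-even = €400.00 / €16.51 = 24.23 → 25 months.

25 months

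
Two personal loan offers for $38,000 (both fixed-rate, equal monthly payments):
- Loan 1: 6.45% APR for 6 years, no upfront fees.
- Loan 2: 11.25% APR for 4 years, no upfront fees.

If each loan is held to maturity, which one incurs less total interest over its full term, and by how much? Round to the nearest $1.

Loan 1: monthly rate = 6.45%/12 = 0.0053750; payment = 38,000 × 0.0053750 / (1 − (1+0.0053750)^−72) = $637.87.
Total interest on Loan 1 = 72 × $637.87 − $38,000 = $7,926.64.
Loan 2: at 11.25% the monthly rate is 0.0093750, so the payment is 38,000 × 0.0093750 / (1 − 1.0093750^−48) = $986.75.
Total interest on Loan 2 = 48 × $986.75 − $38,000 = $9,364.00.
Loan 1 is lower by $1,437.36.

Loan 1 by $1,437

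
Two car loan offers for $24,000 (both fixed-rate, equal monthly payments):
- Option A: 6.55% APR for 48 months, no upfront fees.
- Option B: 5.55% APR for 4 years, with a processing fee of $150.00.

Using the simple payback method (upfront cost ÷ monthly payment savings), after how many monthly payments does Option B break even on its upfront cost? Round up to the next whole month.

14 months

Option A: at 6.55% the monthly rate is 0.0054583, so the payment is 24,000 × 0.0054583 / (1 − 1.0054583^−48) = $569.71.
Option B: monthly rate = 5.55%/12 = 0.0046250; payment = 24,000 × 0.0046250 / (1 − (1+0.0046250)^−48) = $558.70.
Monthly savings = $569.71 − $558.70 = $11.01.
Break-even = $150.00 / $11.01 = 13.62 → 14 months.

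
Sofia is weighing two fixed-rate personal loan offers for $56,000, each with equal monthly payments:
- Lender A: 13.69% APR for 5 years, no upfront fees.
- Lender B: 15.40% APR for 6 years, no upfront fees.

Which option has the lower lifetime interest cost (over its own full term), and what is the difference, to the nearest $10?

Lender A by $8,490

Lender A: at 13.69% the monthly rate is 0.0114083, so the payment is 56,000 × 0.0114083 / (1 − 1.0114083^−60) = $1,294.04.
Total interest on Lender A = 60 × $1,294.04 − $56,000 = $21,642.40.
Lender B: monthly rate = 15.4%/12 = 0.0128333; payment = 56,000 × 0.0128333 / (1 − (1+0.0128333)^−72) = $1,196.32.
Total interest on Lender B = 72 × $1,196.32 − $56,000 = $30,135.04.
Lender A is lower by $8,492.64.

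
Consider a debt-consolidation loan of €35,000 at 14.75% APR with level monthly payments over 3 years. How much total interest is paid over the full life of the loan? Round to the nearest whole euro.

€8,524

At 14.75% the monthly rate is 0.0122917, so the payment is 35,000 × 0.0122917 / (1 − 1.0122917^−36) = €1,209.01.
Total paid = 36 × €1,209.01 = €43,524.36; interest = €43,524.36 − €35,000 = €8,524.36.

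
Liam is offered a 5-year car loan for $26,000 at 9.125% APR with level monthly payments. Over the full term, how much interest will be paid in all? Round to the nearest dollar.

Monthly rate = 9.125%/12 = 0.0076042; payment = 26,000 × 0.0076042 / (1 − (1+0.0076042)^−60) = $541.30.
Total paid = 60 × $541.30 = $32,478.00; interest = $32,478.00 − $26,000 = $6,478.00.

$6,478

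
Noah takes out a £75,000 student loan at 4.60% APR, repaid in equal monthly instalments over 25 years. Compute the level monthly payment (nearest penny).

£421.14

Monthly rate = 4.6%/12 = 0.0038333; payment = 75,000 × 0.0038333 / (1 − (1+0.0038333)^−300) = £421.14.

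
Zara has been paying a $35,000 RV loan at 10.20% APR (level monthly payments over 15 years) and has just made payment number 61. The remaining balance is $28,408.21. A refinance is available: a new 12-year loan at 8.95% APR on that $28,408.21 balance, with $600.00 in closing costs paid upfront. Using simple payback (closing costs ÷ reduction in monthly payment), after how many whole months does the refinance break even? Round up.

11 months

Current payment = 35,000 × 10.2%/12 / (1 − (1+0.0085000)^−180) = $380.41.
Refinanced payment = 28,408.21 × 0.0074583 / (1 − (1+0.0074583)^−144) = $322.49.
Monthly savings = $380.41 − $322.49 = $57.92.
Break-even = $600.00 / $57.92 = 10.36 → 11 months.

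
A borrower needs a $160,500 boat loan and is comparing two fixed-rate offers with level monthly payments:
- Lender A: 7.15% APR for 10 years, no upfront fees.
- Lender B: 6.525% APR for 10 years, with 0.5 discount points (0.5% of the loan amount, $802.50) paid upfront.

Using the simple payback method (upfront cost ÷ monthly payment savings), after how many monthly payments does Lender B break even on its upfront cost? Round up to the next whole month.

16 months

Lender A: monthly rate = 7.15%/12 = 0.0059583; payment = 160,500 × 0.0059583 / (1 − (1+0.0059583)^−120) = $1,875.97.
Lender B: at 6.525% the monthly rate is 0.0054375, so the payment is 160,500 × 0.0054375 / (1 − 1.0054375^−120) = $1,824.49.
Monthly savings = $1,875.97 − $1,824.49 = $51.48.
Break-even = $802.50 / $51.48 = 15.59 → 16 months.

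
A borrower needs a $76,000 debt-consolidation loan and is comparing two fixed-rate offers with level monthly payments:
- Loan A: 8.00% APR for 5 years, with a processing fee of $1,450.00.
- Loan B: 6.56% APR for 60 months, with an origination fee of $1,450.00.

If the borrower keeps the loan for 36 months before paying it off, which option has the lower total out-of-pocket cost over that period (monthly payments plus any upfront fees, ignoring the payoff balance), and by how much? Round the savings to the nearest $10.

Loan B by $1,870

Loan A: monthly rate = 8%/12 = 0.0066667; payment = 76,000 × 0.0066667 / (1 − (1+0.0066667)^−60) = $1,541.01.
Loan B: at 6.56% the monthly rate is 0.0054667, so the payment is 76,000 × 0.0054667 / (1 − 1.0054667^−60) = $1,489.16.
Over 36 months: Loan A costs 36 × $1,541.01 + $1,450.00 = $56,926.36; Loan B costs 36 × $1,489.16 + $1,450.00 = $55,059.76.
Loan B is cheaper by $56,926.36 − $55,059.76 = $1,866.60.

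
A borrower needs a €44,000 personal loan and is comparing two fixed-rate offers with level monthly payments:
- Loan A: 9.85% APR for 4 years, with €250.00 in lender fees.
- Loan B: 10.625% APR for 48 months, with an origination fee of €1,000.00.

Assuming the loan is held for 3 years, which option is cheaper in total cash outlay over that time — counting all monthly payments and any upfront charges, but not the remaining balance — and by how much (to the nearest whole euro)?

Loan A: monthly rate = 9.85%/12 = 0.0082083; payment = 44,000 × 0.0082083 / (1 − (1+0.0082083)^−48) = €1,112.79.
Loan B: at 10.625% the monthly rate is 0.0088542, so the payment is 44,000 × 0.0088542 / (1 − 1.0088542^−48) = €1,129.21.
Over 36 months: Loan A costs 36 × €1,112.79 + €250.00 = €40,310.44; Loan B costs 36 × €1,129.21 + €1,000.00 = €41,651.56.
Loan A is cheaper by €41,651.56 − €40,310.44 = €1,341.12.

Loan A by €1,341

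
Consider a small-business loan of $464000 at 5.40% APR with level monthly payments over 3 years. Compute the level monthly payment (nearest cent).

$13,989.98

At 5.40% the monthly rate is 0.0045000, so the payment is 464,000 × 0.0045000 / (1 − 1.0045000^−36) = $13,989.98.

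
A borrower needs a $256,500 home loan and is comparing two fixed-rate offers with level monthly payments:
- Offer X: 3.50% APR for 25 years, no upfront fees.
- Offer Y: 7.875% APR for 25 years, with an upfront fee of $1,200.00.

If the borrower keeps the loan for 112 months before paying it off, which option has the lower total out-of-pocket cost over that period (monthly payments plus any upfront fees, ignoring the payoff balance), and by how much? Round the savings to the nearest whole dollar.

Offer X by $76,735

Offer X: monthly rate = 3.5%/12 = 0.0029167; payment = 256,500 × 0.0029167 / (1 − (1+0.0029167)^−300) = $1,284.10.
Offer Y: at 7.875% the monthly rate is 0.0065625, so the payment is 256,500 × 0.0065625 / (1 − 1.0065625^−300) = $1,958.52.
Over 112 months: Offer X costs 112 × $1,284.10 = $143,819.20; Offer Y costs 112 × $1,958.52 + $1,200.00 = $220,554.24.
Offer X is cheaper by $220,554.24 − $143,819.20 = $76,735.04.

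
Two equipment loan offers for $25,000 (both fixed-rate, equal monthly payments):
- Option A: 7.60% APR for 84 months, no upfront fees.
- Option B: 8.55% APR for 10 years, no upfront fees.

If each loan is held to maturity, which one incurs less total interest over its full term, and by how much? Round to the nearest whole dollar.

Option A: at 7.60% the monthly rate is 0.0063333, so the payment is 25,000 × 0.0063333 / (1 − 1.0063333^−84) = $384.69.
Total interest on Option A = 84 × $384.69 − $25,000 = $7,313.96.
Option B: at 8.55% the monthly rate is 0.0071250, so the payment is 25,000 × 0.0071250 / (1 − 1.0071250^−120) = $310.63.
Total interest on Option B = 120 × $310.63 − $25,000 = $12,275.60.
Option A is lower by $4,961.64.

Option A by $4,962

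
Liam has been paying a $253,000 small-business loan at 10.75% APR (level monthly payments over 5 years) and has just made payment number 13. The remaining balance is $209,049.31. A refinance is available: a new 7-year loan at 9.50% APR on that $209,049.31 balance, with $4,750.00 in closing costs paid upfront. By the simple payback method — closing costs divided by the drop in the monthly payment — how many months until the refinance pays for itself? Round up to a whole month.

3 months

Current payment = 253,000 × 10.75%/12 / (1 − (1+0.0089583)^−60) = $5,469.34.
Refinanced payment = 209,049.31 × 0.0079167 / (1 − (1+0.0079167)^−84) = $3,416.70.
Monthly savings = $5,469.34 − $3,416.70 = $2,052.64.
Break-even = $4,750.00 / $2,052.64 = 2.31 → 3 months.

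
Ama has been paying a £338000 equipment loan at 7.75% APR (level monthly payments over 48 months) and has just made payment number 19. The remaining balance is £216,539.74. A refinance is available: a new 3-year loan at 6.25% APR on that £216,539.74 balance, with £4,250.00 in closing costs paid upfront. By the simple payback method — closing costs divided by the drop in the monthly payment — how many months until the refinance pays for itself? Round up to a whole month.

3 months

Current payment = 338,000 × 7.75%/12 / (1 − (1+0.0064583)^−48) = £8,211.96.
Refinanced payment = 216,539.74 × 0.0052083 / (1 − (1+0.0052083)^−36) = £6,612.11.
Monthly savings = £8,211.96 − £6,612.11 = £1,599.85.
Break-even = £4,250.00 / £1,599.85 = 2.66 → 3 months.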